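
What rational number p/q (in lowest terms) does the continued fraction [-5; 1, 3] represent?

-17/4

Work from the innermost term outward:
Start with 3.
1 + 1/(3/1) = 1 + 1/3 = 4/3
-5 + 1/(4/3) = -5 + 3/4 = -17/4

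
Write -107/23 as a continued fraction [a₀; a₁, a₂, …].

⌊-107/23⌋ = -5, remainder 8
⌊23/8⌋ = 2, remainder 7
⌊8/7⌋ = 1, remainder 1
⌊7/1⌋ = 7, remainder 0

[-5; 2, 1, 7]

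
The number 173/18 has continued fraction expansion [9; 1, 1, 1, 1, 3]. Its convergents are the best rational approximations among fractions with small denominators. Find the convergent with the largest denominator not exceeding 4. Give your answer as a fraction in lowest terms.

List convergents until the denominator exceeds the bound:
a_0 = 9: 9/1  (≤ bound)
a_1 = 1: 10/1  (≤ bound)
a_2 = 1: 19/2  (≤ bound)
a_3 = 1: 29/3  (≤ bound)
a_4 = 1: 48/5  (> 4, stop)

29/3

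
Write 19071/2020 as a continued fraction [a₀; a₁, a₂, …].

[9; 2, 3, 1, 2, 1, 9, 6]

19071 ÷ 2020 → quotient 9, remainder 891
2020 ÷ 891 → quotient 2, remainder 238
891 ÷ 238 → quotient 3, remainder 177
238 ÷ 177 → quotient 1, remainder 61
177 ÷ 61 → quotient 2, remainder 55
61 ÷ 55 → quotient 1, remainder 6
55 ÷ 6 → quotient 9, remainder 1
6 ÷ 1 → quotient 6, remainder 0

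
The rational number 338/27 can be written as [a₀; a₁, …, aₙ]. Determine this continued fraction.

[12; 1, 1, 13]

Run the Euclidean algorithm, recording each quotient:
⌊338/27⌋ = 12, remainder 14
⌊27/14⌋ = 1, remainder 13
⌊14/13⌋ = 1, remainder 1
⌊13/1⌋ = 13, remainder 0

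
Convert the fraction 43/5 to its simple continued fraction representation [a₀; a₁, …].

Run the Euclidean algorithm, recording each quotient:
⌊43/5⌋ = 8, remainder 3
⌊5/3⌋ = 1, remainder 2
⌊3/2⌋ = 1, remainder 1
⌊2/1⌋ = 2, remainder 0

[8; 1, 1, 2]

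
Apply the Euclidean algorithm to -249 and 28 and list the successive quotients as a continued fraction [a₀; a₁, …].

[-9; 9, 3]

-249 = -9·28 + 3, so a_0 = -9
28 = 9·3 + 1, so a_1 = 9
3 = 3·1 + 0, so a_2 = 3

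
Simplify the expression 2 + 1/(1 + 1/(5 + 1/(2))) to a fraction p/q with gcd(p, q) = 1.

Collapse the nested fraction from the inside out:
Start with 2.
5 + 1/(2/1) = 5 + 1/2 = 11/2
1 + 1/(11/2) = 1 + 2/11 = 13/11
2 + 1/(13/11) = 2 + 11/13 = 37/13

37/13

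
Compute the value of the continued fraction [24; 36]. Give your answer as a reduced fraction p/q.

Compute successive convergents:
a_0 = 24: 24/1
a_1 = 36: 865/36

865/36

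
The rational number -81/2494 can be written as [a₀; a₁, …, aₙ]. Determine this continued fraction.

[-1; 1, 29, 1, 3, 1, 3, 4]

Repeatedly divide and take the remainder:
-81 = -1·2494 + 2413, so a_0 = -1
2494 = 1·2413 + 81, so a_1 = 1
2413 = 29·81 + 64, so a_2 = 29
81 = 1·64 + 17, so a_3 = 1
64 = 3·17 + 13, so a_4 = 3
17 = 1·13 + 4, so a_5 = 1
13 = 3·4 + 1, so a_6 = 3
4 = 4·1 + 0, so a_7 = 4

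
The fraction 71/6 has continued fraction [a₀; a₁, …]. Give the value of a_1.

1

Apply division with remainder until the remainder is 0:
71 ÷ 6 → quotient 11, remainder 5
6 ÷ 5 → quotient 1, remainder 1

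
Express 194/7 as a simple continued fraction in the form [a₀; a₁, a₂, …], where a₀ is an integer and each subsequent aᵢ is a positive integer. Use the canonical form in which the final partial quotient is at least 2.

Apply division with remainder until the remainder is 0:
⌊194/7⌋ = 27, remainder 5
⌊7/5⌋ = 1, remainder 2
⌊5/2⌋ = 2, remainder 1
⌊2/1⌋ = 2, remainder 0

[27; 1, 2, 2]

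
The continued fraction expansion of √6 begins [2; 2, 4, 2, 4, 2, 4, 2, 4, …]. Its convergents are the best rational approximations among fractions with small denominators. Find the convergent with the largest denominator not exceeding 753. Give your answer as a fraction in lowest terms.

485/198

List convergents until the denominator exceeds the bound:
a_0 = 2: 2/1  (≤ bound)
a_1 = 2: 5/2  (≤ bound)
a_2 = 4: 22/9  (≤ bound)
a_3 = 2: 49/20  (≤ bound)
a_4 = 4: 218/89  (≤ bound)
a_5 = 2: 485/198  (≤ bound)
a_6 = 4: 2158/881  (> 753, stop)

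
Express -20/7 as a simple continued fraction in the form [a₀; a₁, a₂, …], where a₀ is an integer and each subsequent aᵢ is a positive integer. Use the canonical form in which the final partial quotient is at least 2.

[-3; 7]

Repeatedly divide and take the remainder:
-20 ÷ 7 → quotient -3, remainder 1
7 ÷ 1 → quotient 7, remainder 0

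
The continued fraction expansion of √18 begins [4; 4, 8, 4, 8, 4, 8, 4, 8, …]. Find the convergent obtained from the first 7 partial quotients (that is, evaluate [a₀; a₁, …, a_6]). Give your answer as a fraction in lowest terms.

Start with 8.
4 + 1/(8/1) = 4 + 1/8 = 33/8
8 + 1/(33/8) = 8 + 8/33 = 272/33
4 + 1/(272/33) = 4 + 33/272 = 1121/272
8 + 1/(1121/272) = 8 + 272/1121 = 9240/1121
4 + 1/(9240/1121) = 4 + 1121/9240 = 38081/9240
4 + 1/(38081/9240) = 4 + 9240/38081 = 161564/38081

161564/38081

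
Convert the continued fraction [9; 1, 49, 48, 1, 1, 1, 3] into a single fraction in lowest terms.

Start with 3.
1 + 1/(3/1) = 1 + 1/3 = 4/3
1 + 1/(4/3) = 1 + 3/4 = 7/4
1 + 1/(7/4) = 1 + 4/7 = 11/7
48 + 1/(11/7) = 48 + 7/11 = 535/11
49 + 1/(535/11) = 49 + 11/535 = 26226/535
1 + 1/(26226/535) = 1 + 535/26226 = 26761/26226
9 + 1/(26761/26226) = 9 + 26226/26761 = 267075/26761

267075/26761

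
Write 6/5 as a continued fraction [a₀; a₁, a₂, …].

[1; 5]

6 ÷ 5 → quotient 1, remainder 1
5 ÷ 1 → quotient 5, remainder 0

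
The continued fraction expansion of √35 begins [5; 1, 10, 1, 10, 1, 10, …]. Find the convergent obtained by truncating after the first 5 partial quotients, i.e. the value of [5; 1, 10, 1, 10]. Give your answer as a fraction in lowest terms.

a_0 = 5: 5/1
a_1 = 1: 6/1
a_2 = 10: 65/11
a_3 = 1: 71/12
a_4 = 10: 775/131

775/131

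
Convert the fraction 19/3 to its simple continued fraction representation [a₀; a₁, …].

[6; 3]

Run the Euclidean algorithm, recording each quotient:
19 = 6·3 + 1, so a_0 = 6
3 = 3·1 + 0, so a_1 = 3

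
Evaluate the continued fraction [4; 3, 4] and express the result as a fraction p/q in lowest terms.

56/13

Start with 4.
3 + 1/(4/1) = 3 + 1/4 = 13/4
4 + 1/(13/4) = 4 + 4/13 = 56/13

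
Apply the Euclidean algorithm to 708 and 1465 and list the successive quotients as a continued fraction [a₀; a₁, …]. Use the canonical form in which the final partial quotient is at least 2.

Run the Euclidean algorithm, recording each quotient:
708 = 0·1465 + 708, so a_0 = 0
1465 = 2·708 + 49, so a_1 = 2
708 = 14·49 + 22, so a_2 = 14
49 = 2·22 + 5, so a_3 = 2
22 = 4·5 + 2, so a_4 = 4
5 = 2·2 + 1, so a_5 = 2
2 = 2·1 + 0, so a_6 = 2

[0; 2, 14, 2, 4, 2, 2]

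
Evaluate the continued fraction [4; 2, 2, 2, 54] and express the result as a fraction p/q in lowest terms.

2884/653

Collapse the nested fraction from the inside out:
Start with 54.
2 + 1/(54/1) = 2 + 1/54 = 109/54
2 + 1/(109/54) = 2 + 54/109 = 272/109
2 + 1/(272/109) = 2 + 109/272 = 653/272
4 + 1/(653/272) = 4 + 272/653 = 2884/653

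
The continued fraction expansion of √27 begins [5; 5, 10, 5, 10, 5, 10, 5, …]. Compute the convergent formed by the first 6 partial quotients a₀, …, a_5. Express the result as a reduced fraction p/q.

Build up convergents one term at a time:
a_0 = 5: 5/1
a_1 = 5: 26/5
a_2 = 10: 265/51
a_3 = 5: 1351/260
a_4 = 10: 13775/2651
a_5 = 5: 70226/13515

70226/13515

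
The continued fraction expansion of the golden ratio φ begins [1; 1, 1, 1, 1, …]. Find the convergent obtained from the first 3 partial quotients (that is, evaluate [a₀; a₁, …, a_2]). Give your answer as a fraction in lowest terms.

Start with 1.
1 + 1/(1/1) = 1 + 1/1 = 2/1
1 + 1/(2/1) = 1 + 1/2 = 3/2

3/2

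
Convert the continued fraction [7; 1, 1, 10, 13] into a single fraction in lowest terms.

2069/275

Start with 13.
10 + 1/(13/1) = 10 + 1/13 = 131/13
1 + 1/(131/13) = 1 + 13/131 = 144/131
1 + 1/(144/131) = 1 + 131/144 = 275/144
7 + 1/(275/144) = 7 + 144/275 = 2069/275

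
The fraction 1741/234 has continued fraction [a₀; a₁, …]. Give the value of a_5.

⌊1741/234⌋ = 7, remainder 103
⌊234/103⌋ = 2, remainder 28
⌊103/28⌋ = 3, remainder 19
⌊28/19⌋ = 1, remainder 9
⌊19/9⌋ = 2, remainder 1
⌊9/1⌋ = 9, remainder 0

9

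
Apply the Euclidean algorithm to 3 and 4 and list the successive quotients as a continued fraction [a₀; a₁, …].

⌊3/4⌋ = 0, remainder 3
⌊4/3⌋ = 1, remainder 1
⌊3/1⌋ = 3, remainder 0

[0; 1, 3]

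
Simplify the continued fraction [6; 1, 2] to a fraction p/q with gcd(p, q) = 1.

20/3

Start with 2.
1 + 1/(2/1) = 1 + 1/2 = 3/2
6 + 1/(3/2) = 6 + 2/3 = 20/3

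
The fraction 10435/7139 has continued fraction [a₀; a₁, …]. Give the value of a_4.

Repeatedly divide and take the remainder:
⌊10435/7139⌋ = 1, remainder 3296
⌊7139/3296⌋ = 2, remainder 547
⌊3296/547⌋ = 6, remainder 14
⌊547/14⌋ = 39, remainder 1
⌊14/1⌋ = 14, remainder 0

14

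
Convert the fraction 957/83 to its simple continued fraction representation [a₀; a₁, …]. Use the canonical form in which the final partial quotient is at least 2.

[11; 1, 1, 7, 1, 4]

957 = 11·83 + 44, so a_0 = 11
83 = 1·44 + 39, so a_1 = 1
44 = 1·39 + 5, so a_2 = 1
39 = 7·5 + 4, so a_3 = 7
5 = 1·4 + 1, so a_4 = 1
4 = 4·1 + 0, so a_5 = 4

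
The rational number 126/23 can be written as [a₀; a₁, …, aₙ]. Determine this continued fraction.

[5; 2, 11]

126 = 5·23 + 11, so a_0 = 5
23 = 2·11 + 1, so a_1 = 2
11 = 11·1 + 0, so a_2 = 11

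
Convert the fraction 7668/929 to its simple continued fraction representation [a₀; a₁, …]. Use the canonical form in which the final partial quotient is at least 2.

[8; 3, 1, 14, 1, 2, 1, 3]

Repeatedly divide and take the remainder:
⌊7668/929⌋ = 8, remainder 236
⌊929/236⌋ = 3, remainder 221
⌊236/221⌋ = 1, remainder 15
⌊221/15⌋ = 14, remainder 11
⌊15/11⌋ = 1, remainder 4
⌊11/4⌋ = 2, remainder 3
⌊4/3⌋ = 1, remainder 1
⌊3/1⌋ = 3, remainder 0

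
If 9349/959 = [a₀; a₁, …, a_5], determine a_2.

Apply division with remainder until the remainder is 0:
9349 ÷ 959 → quotient 9, remainder 718
959 ÷ 718 → quotient 1, remainder 241
718 ÷ 241 → quotient 2, remainder 236

2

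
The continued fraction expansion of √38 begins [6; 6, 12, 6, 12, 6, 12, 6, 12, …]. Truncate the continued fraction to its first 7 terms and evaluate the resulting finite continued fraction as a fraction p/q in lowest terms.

2463306/399601

a_0 = 6: 6/1
a_1 = 6: 37/6
a_2 = 12: 450/73
a_3 = 6: 2737/444
a_4 = 12: 33294/5401
a_5 = 6: 202501/32850
a_6 = 12: 2463306/399601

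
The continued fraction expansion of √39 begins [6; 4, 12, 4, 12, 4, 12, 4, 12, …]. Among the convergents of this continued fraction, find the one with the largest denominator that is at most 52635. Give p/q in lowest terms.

62425/9996

a_0 = 6: 6/1  (≤ bound)
a_1 = 4: 25/4  (≤ bound)
a_2 = 12: 306/49  (≤ bound)
a_3 = 4: 1249/200  (≤ bound)
a_4 = 12: 15294/2449  (≤ bound)
a_5 = 4: 62425/9996  (≤ bound)
a_6 = 12: 764394/122401  (> 52635, stop)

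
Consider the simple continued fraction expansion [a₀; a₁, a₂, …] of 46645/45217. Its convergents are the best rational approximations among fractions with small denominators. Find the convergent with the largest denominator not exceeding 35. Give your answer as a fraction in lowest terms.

a_0 = 1: 1/1  (≤ bound)
a_1 = 31: 32/31  (≤ bound)
a_2 = 1: 33/32  (≤ bound)
a_3 = 1: 65/63  (> 35, stop)

33/32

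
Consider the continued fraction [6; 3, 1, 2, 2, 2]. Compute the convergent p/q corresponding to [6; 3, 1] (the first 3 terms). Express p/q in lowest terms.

a_0 = 6: 6/1
a_1 = 3: 19/3
a_2 = 1: 25/4

25/4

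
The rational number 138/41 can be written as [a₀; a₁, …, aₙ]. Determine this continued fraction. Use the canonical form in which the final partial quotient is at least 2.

[3; 2, 1, 2, 1, 3]

⌊138/41⌋ = 3, remainder 15
⌊41/15⌋ = 2, remainder 11
⌊15/11⌋ = 1, remainder 4
⌊11/4⌋ = 2, remainder 3
⌊4/3⌋ = 1, remainder 1
⌊3/1⌋ = 3, remainder 0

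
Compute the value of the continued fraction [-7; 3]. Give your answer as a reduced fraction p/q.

a_0 = -7: -7/1
a_1 = 3: -20/3

-20/3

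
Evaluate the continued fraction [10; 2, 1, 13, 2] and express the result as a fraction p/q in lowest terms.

Use the convergent recurrence hₖ = aₖ·hₖ₋₁ + hₖ₋₂ (and likewise for the denominators kₖ):
a_0 = 10: 10/1
a_1 = 2: 21/2
a_2 = 1: 31/3
a_3 = 13: 424/41
a_4 = 2: 879/85

879/85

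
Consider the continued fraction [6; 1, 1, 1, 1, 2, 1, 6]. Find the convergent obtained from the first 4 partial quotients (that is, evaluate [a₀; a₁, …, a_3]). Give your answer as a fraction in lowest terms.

20/3

Collapse the nested fraction from the inside out:
Start with 1.
1 + 1/(1/1) = 1 + 1/1 = 2/1
1 + 1/(2/1) = 1 + 1/2 = 3/2
6 + 1/(3/2) = 6 + 2/3 = 20/3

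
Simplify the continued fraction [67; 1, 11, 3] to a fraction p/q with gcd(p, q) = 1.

2513/37

a_0 = 67: 67/1
a_1 = 1: 68/1
a_2 = 11: 815/12
a_3 = 3: 2513/37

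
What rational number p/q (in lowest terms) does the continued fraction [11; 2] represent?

Compute successive convergents:
a_0 = 11: 11/1
a_1 = 2: 23/2

23/2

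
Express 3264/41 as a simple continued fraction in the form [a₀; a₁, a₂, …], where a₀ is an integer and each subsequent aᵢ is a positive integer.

[79; 1, 1, 1, 1, 3, 2]

Run the Euclidean algorithm, recording each quotient:
⌊3264/41⌋ = 79, remainder 25
⌊41/25⌋ = 1, remainder 16
⌊25/16⌋ = 1, remainder 9
⌊16/9⌋ = 1, remainder 7
⌊9/7⌋ = 1, remainder 2
⌊7/2⌋ = 3, remainder 1
⌊2/1⌋ = 2, remainder 0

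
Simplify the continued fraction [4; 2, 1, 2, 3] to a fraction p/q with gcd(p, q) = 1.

Collapse the nested fraction from the inside out:
Start with 3.
2 + 1/(3/1) = 2 + 1/3 = 7/3
1 + 1/(7/3) = 1 + 3/7 = 10/7
2 + 1/(10/7) = 2 + 7/10 = 27/10
4 + 1/(27/10) = 4 + 10/27 = 118/27

118/27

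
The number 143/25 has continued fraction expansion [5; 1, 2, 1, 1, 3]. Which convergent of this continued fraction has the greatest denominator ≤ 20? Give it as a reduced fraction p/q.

a_0 = 5: 5/1  (≤ bound)
a_1 = 1: 6/1  (≤ bound)
a_2 = 2: 17/3  (≤ bound)
a_3 = 1: 23/4  (≤ bound)
a_4 = 1: 40/7  (≤ bound)
a_5 = 3: 143/25  (> 20, stop)

40/7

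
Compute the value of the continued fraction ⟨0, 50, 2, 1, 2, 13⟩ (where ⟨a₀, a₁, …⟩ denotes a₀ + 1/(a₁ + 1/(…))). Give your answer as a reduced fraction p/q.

Start with 13.
2 + 1/(13/1) = 2 + 1/13 = 27/13
1 + 1/(27/13) = 1 + 13/27 = 40/27
2 + 1/(40/27) = 2 + 27/40 = 107/40
50 + 1/(107/40) = 50 + 40/107 = 5390/107
0 + 1/(5390/107) = 0 + 107/5390 = 107/5390

107/5390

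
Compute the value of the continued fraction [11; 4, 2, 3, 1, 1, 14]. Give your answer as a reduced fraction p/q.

11607/1034

Work from the innermost term outward:
Start with 14.
1 + 1/(14/1) = 1 + 1/14 = 15/14
1 + 1/(15/14) = 1 + 14/15 = 29/15
3 + 1/(29/15) = 3 + 15/29 = 102/29
2 + 1/(102/29) = 2 + 29/102 = 233/102
4 + 1/(233/102) = 4 + 102/233 = 1034/233
11 + 1/(1034/233) = 11 + 233/1034 = 11607/1034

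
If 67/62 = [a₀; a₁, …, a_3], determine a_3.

2

67 ÷ 62 → quotient 1, remainder 5
62 ÷ 5 → quotient 12, remainder 2
5 ÷ 2 → quotient 2, remainder 1
2 ÷ 1 → quotient 2, remainder 0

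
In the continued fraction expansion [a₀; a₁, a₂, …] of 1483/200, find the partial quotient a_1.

Run the Euclidean algorithm, recording each quotient:
1483 = 7·200 + 83, so a_0 = 7
200 = 2·83 + 34, so a_1 = 2

2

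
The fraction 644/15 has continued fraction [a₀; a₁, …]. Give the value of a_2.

Repeatedly divide and take the remainder:
⌊644/15⌋ = 42, remainder 14
⌊15/14⌋ = 1, remainder 1
⌊14/1⌋ = 14, remainder 0

14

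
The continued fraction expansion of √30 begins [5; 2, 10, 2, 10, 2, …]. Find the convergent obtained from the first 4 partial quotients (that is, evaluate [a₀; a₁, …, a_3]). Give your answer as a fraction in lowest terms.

241/44

Start with 2.
10 + 1/(2/1) = 10 + 1/2 = 21/2
2 + 1/(21/2) = 2 + 2/21 = 44/21
5 + 1/(44/21) = 5 + 21/44 = 241/44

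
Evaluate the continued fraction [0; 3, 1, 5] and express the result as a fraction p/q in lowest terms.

Starting at the tail and folding back:
Start with 5.
1 + 1/(5/1) = 1 + 1/5 = 6/5
3 + 1/(6/5) = 3 + 5/6 = 23/6
0 + 1/(23/6) = 0 + 6/23 = 6/23

6/23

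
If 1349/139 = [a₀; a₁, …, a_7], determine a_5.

1

⌊1349/139⌋ = 9, remainder 98
⌊139/98⌋ = 1, remainder 41
⌊98/41⌋ = 2, remainder 16
⌊41/16⌋ = 2, remainder 9
⌊16/9⌋ = 1, remainder 7
⌊9/7⌋ = 1, remainder 2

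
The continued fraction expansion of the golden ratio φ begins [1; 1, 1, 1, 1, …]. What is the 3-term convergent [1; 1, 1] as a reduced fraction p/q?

3/2

Start with 1.
1 + 1/(1/1) = 1 + 1/1 = 2/1
1 + 1/(2/1) = 1 + 1/2 = 3/2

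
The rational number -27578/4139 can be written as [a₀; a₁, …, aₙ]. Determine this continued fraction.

[-7; 2, 1, 29, 3, 15]

-27578 = -7·4139 + 1395, so a_0 = -7
4139 = 2·1395 + 1349, so a_1 = 2
1395 = 1·1349 + 46, so a_2 = 1
1349 = 29·46 + 15, so a_3 = 29
46 = 3·15 + 1, so a_4 = 3
15 = 15·1 + 0, so a_5 = 15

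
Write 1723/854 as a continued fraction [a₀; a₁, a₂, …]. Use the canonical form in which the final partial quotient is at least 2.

1723 = 2·854 + 15, so a_0 = 2
854 = 56·15 + 14, so a_1 = 56
15 = 1·14 + 1, so a_2 = 1
14 = 14·1 + 0, so a_3 = 14

[2; 56, 1, 14]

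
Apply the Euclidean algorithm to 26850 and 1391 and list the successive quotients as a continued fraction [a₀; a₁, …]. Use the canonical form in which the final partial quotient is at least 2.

⌊26850/1391⌋ = 19, remainder 421
⌊1391/421⌋ = 3, remainder 128
⌊421/128⌋ = 3, remainder 37
⌊128/37⌋ = 3, remainder 17
⌊37/17⌋ = 2, remainder 3
⌊17/3⌋ = 5, remainder 2
⌊3/2⌋ = 1, remainder 1
⌊2/1⌋ = 2, remainder 0

[19; 3, 3, 3, 2, 5, 1, 2]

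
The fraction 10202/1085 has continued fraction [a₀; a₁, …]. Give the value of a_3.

14

Repeatedly divide and take the remainder:
10202 ÷ 1085 → quotient 9, remainder 437
1085 ÷ 437 → quotient 2, remainder 211
437 ÷ 211 → quotient 2, remainder 15
211 ÷ 15 → quotient 14, remainder 1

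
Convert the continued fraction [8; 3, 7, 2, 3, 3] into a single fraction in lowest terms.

Use the convergent recurrence hₖ = aₖ·hₖ₋₁ + hₖ₋₂ (and likewise for the denominators kₖ):
a_0 = 8: 8/1
a_1 = 3: 25/3
a_2 = 7: 183/22
a_3 = 2: 391/47
a_4 = 3: 1356/163
a_5 = 3: 4459/536

4459/536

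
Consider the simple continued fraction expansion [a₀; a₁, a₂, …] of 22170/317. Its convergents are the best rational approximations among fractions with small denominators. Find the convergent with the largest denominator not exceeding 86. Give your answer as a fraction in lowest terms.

a_0 = 69: 69/1  (≤ bound)
a_1 = 1: 70/1  (≤ bound)
a_2 = 14: 1049/15  (≤ bound)
a_3 = 1: 1119/16  (≤ bound)
a_4 = 5: 6644/95  (> 86, stop)

1119/16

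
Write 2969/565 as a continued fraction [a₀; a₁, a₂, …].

[5; 3, 1, 12, 11]

⌊2969/565⌋ = 5, remainder 144
⌊565/144⌋ = 3, remainder 133
⌊144/133⌋ = 1, remainder 11
⌊133/11⌋ = 12, remainder 1
⌊11/1⌋ = 11, remainder 0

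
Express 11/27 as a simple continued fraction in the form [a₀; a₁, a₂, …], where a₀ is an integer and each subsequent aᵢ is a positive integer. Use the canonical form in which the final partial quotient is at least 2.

[0; 2, 2, 5]

⌊11/27⌋ = 0, remainder 11
⌊27/11⌋ = 2, remainder 5
⌊11/5⌋ = 2, remainder 1
⌊5/1⌋ = 5, remainder 0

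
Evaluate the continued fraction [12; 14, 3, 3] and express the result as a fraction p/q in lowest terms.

1726/143

Start with 3.
3 + 1/(3/1) = 3 + 1/3 = 10/3
14 + 1/(10/3) = 14 + 3/10 = 143/10
12 + 1/(143/10) = 12 + 10/143 = 1726/143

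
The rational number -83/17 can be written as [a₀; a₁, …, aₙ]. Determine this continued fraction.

-83 ÷ 17 → quotient -5, remainder 2
17 ÷ 2 → quotient 8, remainder 1
2 ÷ 1 → quotient 2, remainder 0

[-5; 8, 2]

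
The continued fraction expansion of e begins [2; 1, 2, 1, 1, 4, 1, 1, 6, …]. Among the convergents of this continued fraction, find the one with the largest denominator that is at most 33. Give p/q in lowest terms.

a_0 = 2: 2/1  (≤ bound)
a_1 = 1: 3/1  (≤ bound)
a_2 = 2: 8/3  (≤ bound)
a_3 = 1: 11/4  (≤ bound)
a_4 = 1: 19/7  (≤ bound)
a_5 = 4: 87/32  (≤ bound)
a_6 = 1: 106/39  (> 33, stop)

87/32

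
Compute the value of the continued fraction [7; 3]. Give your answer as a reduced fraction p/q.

22/3

Use the convergent recurrence hₖ = aₖ·hₖ₋₁ + hₖ₋₂ (and likewise for the denominators kₖ):
a_0 = 7: 7/1
a_1 = 3: 22/3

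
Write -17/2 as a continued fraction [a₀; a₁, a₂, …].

[-9; 2]

-17 ÷ 2 → quotient -9, remainder 1
2 ÷ 1 → quotient 2, remainder 0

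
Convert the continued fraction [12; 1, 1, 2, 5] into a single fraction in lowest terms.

a_0 = 12: 12/1
a_1 = 1: 13/1
a_2 = 1: 25/2
a_3 = 2: 63/5
a_4 = 5: 340/27

340/27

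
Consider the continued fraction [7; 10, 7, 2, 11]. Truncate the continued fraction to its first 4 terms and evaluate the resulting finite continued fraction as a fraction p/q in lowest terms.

1079/152

Start with 2.
7 + 1/(2/1) = 7 + 1/2 = 15/2
10 + 1/(15/2) = 10 + 2/15 = 152/15
7 + 1/(152/15) = 7 + 15/152 = 1079/152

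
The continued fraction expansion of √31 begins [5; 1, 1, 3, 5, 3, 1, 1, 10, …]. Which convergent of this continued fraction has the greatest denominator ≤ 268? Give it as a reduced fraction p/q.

a_0 = 5: 5/1  (≤ bound)
a_1 = 1: 6/1  (≤ bound)
a_2 = 1: 11/2  (≤ bound)
a_3 = 3: 39/7  (≤ bound)
a_4 = 5: 206/37  (≤ bound)
a_5 = 3: 657/118  (≤ bound)
a_6 = 1: 863/155  (≤ bound)
a_7 = 1: 1520/273  (> 268, stop)

863/155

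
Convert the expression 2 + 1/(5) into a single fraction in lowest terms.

a_0 = 2: 2/1
a_1 = 5: 11/5

11/5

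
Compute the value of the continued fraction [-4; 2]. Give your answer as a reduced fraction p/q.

-7/2

Start with 2.
-4 + 1/(2/1) = -4 + 1/2 = -7/2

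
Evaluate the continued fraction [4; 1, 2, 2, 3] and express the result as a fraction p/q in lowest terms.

113/24

Collapse the nested fraction from the inside out:
Start with 3.
2 + 1/(3/1) = 2 + 1/3 = 7/3
2 + 1/(7/3) = 2 + 3/7 = 17/7
1 + 1/(17/7) = 1 + 7/17 = 24/17
4 + 1/(24/17) = 4 + 17/24 = 113/24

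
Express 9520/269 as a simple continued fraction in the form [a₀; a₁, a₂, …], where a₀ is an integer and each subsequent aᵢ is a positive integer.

⌊9520/269⌋ = 35, remainder 105
⌊269/105⌋ = 2, remainder 59
⌊105/59⌋ = 1, remainder 46
⌊59/46⌋ = 1, remainder 13
⌊46/13⌋ = 3, remainder 7
⌊13/7⌋ = 1, remainder 6
⌊7/6⌋ = 1, remainder 1
⌊6/1⌋ = 6, remainder 0

[35; 2, 1, 1, 3, 1, 1, 6]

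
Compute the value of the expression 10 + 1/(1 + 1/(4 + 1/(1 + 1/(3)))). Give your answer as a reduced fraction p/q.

249/23

Collapse the nested fraction from the inside out:
Start with 3.
1 + 1/(3/1) = 1 + 1/3 = 4/3
4 + 1/(4/3) = 4 + 3/4 = 19/4
1 + 1/(19/4) = 1 + 4/19 = 23/19
10 + 1/(23/19) = 10 + 19/23 = 249/23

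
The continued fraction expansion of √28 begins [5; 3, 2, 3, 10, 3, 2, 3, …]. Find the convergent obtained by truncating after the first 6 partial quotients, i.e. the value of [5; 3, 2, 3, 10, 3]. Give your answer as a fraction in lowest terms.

4048/765

Work from the innermost term outward:
Start with 3.
10 + 1/(3/1) = 10 + 1/3 = 31/3
3 + 1/(31/3) = 3 + 3/31 = 96/31
2 + 1/(96/31) = 2 + 31/96 = 223/96
3 + 1/(223/96) = 3 + 96/223 = 765/223
5 + 1/(765/223) = 5 + 223/765 = 4048/765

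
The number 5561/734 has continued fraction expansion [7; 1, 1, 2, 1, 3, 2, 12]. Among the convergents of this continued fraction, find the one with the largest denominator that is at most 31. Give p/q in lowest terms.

a_0 = 7: 7/1  (≤ bound)
a_1 = 1: 8/1  (≤ bound)
a_2 = 1: 15/2  (≤ bound)
a_3 = 2: 38/5  (≤ bound)
a_4 = 1: 53/7  (≤ bound)
a_5 = 3: 197/26  (≤ bound)
a_6 = 2: 447/59  (> 31, stop)

197/26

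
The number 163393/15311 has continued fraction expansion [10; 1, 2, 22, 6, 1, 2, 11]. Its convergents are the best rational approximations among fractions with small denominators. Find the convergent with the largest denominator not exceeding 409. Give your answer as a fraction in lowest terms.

4322/405

List convergents until the denominator exceeds the bound:
a_0 = 10: 10/1  (≤ bound)
a_1 = 1: 11/1  (≤ bound)
a_2 = 2: 32/3  (≤ bound)
a_3 = 22: 715/67  (≤ bound)
a_4 = 6: 4322/405  (≤ bound)
a_5 = 1: 5037/472  (> 409, stop)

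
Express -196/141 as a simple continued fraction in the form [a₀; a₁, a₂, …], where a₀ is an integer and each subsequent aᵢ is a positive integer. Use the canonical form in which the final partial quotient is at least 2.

[-2; 1, 1, 1, 1, 3, 2, 3]

-196 ÷ 141 → quotient -2, remainder 86
141 ÷ 86 → quotient 1, remainder 55
86 ÷ 55 → quotient 1, remainder 31
55 ÷ 31 → quotient 1, remainder 24
31 ÷ 24 → quotient 1, remainder 7
24 ÷ 7 → quotient 3, remainder 3
7 ÷ 3 → quotient 2, remainder 1
3 ÷ 1 → quotient 3, remainder 0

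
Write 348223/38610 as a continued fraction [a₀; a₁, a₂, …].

Run the Euclidean algorithm, recording each quotient:
348223 = 9·38610 + 733, so a_0 = 9
38610 = 52·733 + 494, so a_1 = 52
733 = 1·494 + 239, so a_2 = 1
494 = 2·239 + 16, so a_3 = 2
239 = 14·16 + 15, so a_4 = 14
16 = 1·15 + 1, so a_5 = 1
15 = 15·1 + 0, so a_6 = 15

[9; 52, 1, 2, 14, 1, 15]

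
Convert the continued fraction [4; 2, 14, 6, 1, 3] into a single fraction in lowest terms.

3546/791

Build up convergents one term at a time:
a_0 = 4: 4/1
a_1 = 2: 9/2
a_2 = 14: 130/29
a_3 = 6: 789/176
a_4 = 1: 919/205
a_5 = 3: 3546/791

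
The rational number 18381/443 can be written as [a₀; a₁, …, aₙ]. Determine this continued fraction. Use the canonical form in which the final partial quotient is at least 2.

Apply division with remainder until the remainder is 0:
⌊18381/443⌋ = 41, remainder 218
⌊443/218⌋ = 2, remainder 7
⌊218/7⌋ = 31, remainder 1
⌊7/1⌋ = 7, remainder 0

[41; 2, 31, 7]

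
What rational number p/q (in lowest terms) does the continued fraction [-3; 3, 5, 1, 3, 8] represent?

Work from the innermost term outward:
Start with 8.
3 + 1/(8/1) = 3 + 1/8 = 25/8
1 + 1/(25/8) = 1 + 8/25 = 33/25
5 + 1/(33/25) = 5 + 25/33 = 190/33
3 + 1/(190/33) = 3 + 33/190 = 603/190
-3 + 1/(603/190) = -3 + 190/603 = -1619/603

-1619/603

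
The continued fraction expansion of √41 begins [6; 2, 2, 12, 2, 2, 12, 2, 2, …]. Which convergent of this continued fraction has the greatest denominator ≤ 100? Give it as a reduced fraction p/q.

a_0 = 6: 6/1  (≤ bound)
a_1 = 2: 13/2  (≤ bound)
a_2 = 2: 32/5  (≤ bound)
a_3 = 12: 397/62  (≤ bound)
a_4 = 2: 826/129  (> 100, stop)

397/62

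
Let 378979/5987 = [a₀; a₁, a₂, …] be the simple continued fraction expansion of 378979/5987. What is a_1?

3

378979 ÷ 5987 → quotient 63, remainder 1798
5987 ÷ 1798 → quotient 3, remainder 593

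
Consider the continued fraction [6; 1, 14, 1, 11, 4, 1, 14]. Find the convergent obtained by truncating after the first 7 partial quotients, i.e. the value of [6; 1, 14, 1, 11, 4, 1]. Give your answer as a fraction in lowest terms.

6736/971

Start with 1.
4 + 1/(1/1) = 4 + 1/1 = 5/1
11 + 1/(5/1) = 11 + 1/5 = 56/5
1 + 1/(56/5) = 1 + 5/56 = 61/56
14 + 1/(61/56) = 14 + 56/61 = 910/61
1 + 1/(910/61) = 1 + 61/910 = 971/910
6 + 1/(971/910) = 6 + 910/971 = 6736/971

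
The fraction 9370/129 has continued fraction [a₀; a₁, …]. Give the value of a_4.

2

9370 ÷ 129 → quotient 72, remainder 82
129 ÷ 82 → quotient 1, remainder 47
82 ÷ 47 → quotient 1, remainder 35
47 ÷ 35 → quotient 1, remainder 12
35 ÷ 12 → quotient 2, remainder 11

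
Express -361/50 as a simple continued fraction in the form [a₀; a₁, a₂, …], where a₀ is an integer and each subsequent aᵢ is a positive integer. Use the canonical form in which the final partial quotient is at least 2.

-361 = -8·50 + 39, so a_0 = -8
50 = 1·39 + 11, so a_1 = 1
39 = 3·11 + 6, so a_2 = 3
11 = 1·6 + 5, so a_3 = 1
6 = 1·5 + 1, so a_4 = 1
5 = 5·1 + 0, so a_5 = 5

[-8; 1, 3, 1, 1, 5]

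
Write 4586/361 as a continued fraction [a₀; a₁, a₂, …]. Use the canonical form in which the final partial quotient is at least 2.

[12; 1, 2, 2, 1, 2, 13]

⌊4586/361⌋ = 12, remainder 254
⌊361/254⌋ = 1, remainder 107
⌊254/107⌋ = 2, remainder 40
⌊107/40⌋ = 2, remainder 27
⌊40/27⌋ = 1, remainder 13
⌊27/13⌋ = 2, remainder 1
⌊13/1⌋ = 13, remainder 0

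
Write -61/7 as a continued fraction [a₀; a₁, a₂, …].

-61 ÷ 7 → quotient -9, remainder 2
7 ÷ 2 → quotient 3, remainder 1
2 ÷ 1 → quotient 2, remainder 0

[-9; 3, 2]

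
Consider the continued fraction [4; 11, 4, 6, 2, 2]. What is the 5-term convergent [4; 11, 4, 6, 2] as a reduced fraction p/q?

2482/607

Compute successive convergents:
a_0 = 4: 4/1
a_1 = 11: 45/11
a_2 = 4: 184/45
a_3 = 6: 1149/281
a_4 = 2: 2482/607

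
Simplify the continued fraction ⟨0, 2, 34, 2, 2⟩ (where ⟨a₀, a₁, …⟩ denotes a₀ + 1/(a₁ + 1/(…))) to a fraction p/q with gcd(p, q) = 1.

Work from the innermost term outward:
Start with 2.
2 + 1/(2/1) = 2 + 1/2 = 5/2
34 + 1/(5/2) = 34 + 2/5 = 172/5
2 + 1/(172/5) = 2 + 5/172 = 349/172
0 + 1/(349/172) = 0 + 172/349 = 172/349

172/349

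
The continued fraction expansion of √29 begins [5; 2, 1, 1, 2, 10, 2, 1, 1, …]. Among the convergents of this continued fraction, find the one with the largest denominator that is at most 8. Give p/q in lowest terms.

a_0 = 5: 5/1  (≤ bound)
a_1 = 2: 11/2  (≤ bound)
a_2 = 1: 16/3  (≤ bound)
a_3 = 1: 27/5  (≤ bound)
a_4 = 2: 70/13  (> 8, stop)

27/5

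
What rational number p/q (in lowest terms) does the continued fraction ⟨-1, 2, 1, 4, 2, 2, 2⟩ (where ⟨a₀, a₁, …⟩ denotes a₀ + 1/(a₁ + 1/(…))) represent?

Work from the innermost term outward:
Start with 2.
2 + 1/(2/1) = 2 + 1/2 = 5/2
2 + 1/(5/2) = 2 + 2/5 = 12/5
4 + 1/(12/5) = 4 + 5/12 = 53/12
1 + 1/(53/12) = 1 + 12/53 = 65/53
2 + 1/(65/53) = 2 + 53/65 = 183/65
-1 + 1/(183/65) = -1 + 65/183 = -118/183

-118/183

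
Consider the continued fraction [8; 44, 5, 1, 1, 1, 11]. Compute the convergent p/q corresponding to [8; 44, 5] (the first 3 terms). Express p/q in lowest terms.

a_0 = 8: 8/1
a_1 = 44: 353/44
a_2 = 5: 1773/221

1773/221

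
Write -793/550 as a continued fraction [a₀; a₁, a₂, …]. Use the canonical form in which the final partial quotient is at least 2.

[-2; 1, 1, 3, 1, 3, 1, 12]

-793 = -2·550 + 307, so a_0 = -2
550 = 1·307 + 243, so a_1 = 1
307 = 1·243 + 64, so a_2 = 1
243 = 3·64 + 51, so a_3 = 3
64 = 1·51 + 13, so a_4 = 1
51 = 3·13 + 12, so a_5 = 3
13 = 1·12 + 1, so a_6 = 1
12 = 12·1 + 0, so a_7 = 12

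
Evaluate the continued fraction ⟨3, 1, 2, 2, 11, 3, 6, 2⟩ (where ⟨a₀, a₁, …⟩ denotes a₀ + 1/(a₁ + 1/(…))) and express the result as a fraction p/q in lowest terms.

12515/3371

a_0 = 3: 3/1
a_1 = 1: 4/1
a_2 = 2: 11/3
a_3 = 2: 26/7
a_4 = 11: 297/80
a_5 = 3: 917/247
a_6 = 6: 5799/1562
a_7 = 2: 12515/3371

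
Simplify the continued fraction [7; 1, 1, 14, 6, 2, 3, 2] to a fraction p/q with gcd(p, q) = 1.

22694/3019

Start with 2.
3 + 1/(2/1) = 3 + 1/2 = 7/2
2 + 1/(7/2) = 2 + 2/7 = 16/7
6 + 1/(16/7) = 6 + 7/16 = 103/16
14 + 1/(103/16) = 14 + 16/103 = 1458/103
1 + 1/(1458/103) = 1 + 103/1458 = 1561/1458
1 + 1/(1561/1458) = 1 + 1458/1561 = 3019/1561
7 + 1/(3019/1561) = 7 + 1561/3019 = 22694/3019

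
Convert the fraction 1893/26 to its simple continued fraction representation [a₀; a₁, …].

[72; 1, 4, 5]

1893 ÷ 26 → quotient 72, remainder 21
26 ÷ 21 → quotient 1, remainder 5
21 ÷ 5 → quotient 4, remainder 1
5 ÷ 1 → quotient 5, remainder 0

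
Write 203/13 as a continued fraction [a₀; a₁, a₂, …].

[15; 1, 1, 1, 1, 2]

Repeatedly divide and take the remainder:
⌊203/13⌋ = 15, remainder 8
⌊13/8⌋ = 1, remainder 5
⌊8/5⌋ = 1, remainder 3
⌊5/3⌋ = 1, remainder 2
⌊3/2⌋ = 1, remainder 1
⌊2/1⌋ = 2, remainder 0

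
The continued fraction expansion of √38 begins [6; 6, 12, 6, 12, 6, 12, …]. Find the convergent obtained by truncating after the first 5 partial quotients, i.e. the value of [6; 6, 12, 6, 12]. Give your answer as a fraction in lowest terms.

a_0 = 6: 6/1
a_1 = 6: 37/6
a_2 = 12: 450/73
a_3 = 6: 2737/444
a_4 = 12: 33294/5401

33294/5401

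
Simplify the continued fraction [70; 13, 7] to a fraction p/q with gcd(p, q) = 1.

Build up convergents one term at a time:
a_0 = 70: 70/1
a_1 = 13: 911/13
a_2 = 7: 6447/92

6447/92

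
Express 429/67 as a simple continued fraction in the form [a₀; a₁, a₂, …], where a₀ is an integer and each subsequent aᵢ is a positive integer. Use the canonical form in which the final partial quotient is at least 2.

429 = 6·67 + 27, so a_0 = 6
67 = 2·27 + 13, so a_1 = 2
27 = 2·13 + 1, so a_2 = 2
13 = 13·1 + 0, so a_3 = 13

[6; 2, 2, 13]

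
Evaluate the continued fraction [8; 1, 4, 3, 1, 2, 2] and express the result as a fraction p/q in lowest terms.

1207/137

a_0 = 8: 8/1
a_1 = 1: 9/1
a_2 = 4: 44/5
a_3 = 3: 141/16
a_4 = 1: 185/21
a_5 = 2: 511/58
a_6 = 2: 1207/137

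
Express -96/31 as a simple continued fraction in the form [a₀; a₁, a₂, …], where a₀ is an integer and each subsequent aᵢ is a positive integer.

[-4; 1, 9, 3]

Repeatedly divide and take the remainder:
-96 = -4·31 + 28, so a_0 = -4
31 = 1·28 + 3, so a_1 = 1
28 = 9·3 + 1, so a_2 = 9
3 = 3·1 + 0, so a_3 = 3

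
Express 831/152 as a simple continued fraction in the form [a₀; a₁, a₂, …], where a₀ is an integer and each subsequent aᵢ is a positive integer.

[5; 2, 7, 10]

Repeatedly divide and take the remainder:
831 ÷ 152 → quotient 5, remainder 71
152 ÷ 71 → quotient 2, remainder 10
71 ÷ 10 → quotient 7, remainder 1
10 ÷ 1 → quotient 10, remainder 0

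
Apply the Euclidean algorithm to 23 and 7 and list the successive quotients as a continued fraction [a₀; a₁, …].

⌊23/7⌋ = 3, remainder 2
⌊7/2⌋ = 3, remainder 1
⌊2/1⌋ = 2, remainder 0

[3; 3, 2]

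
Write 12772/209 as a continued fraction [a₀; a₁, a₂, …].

[61; 9, 11, 2]

Repeatedly divide and take the remainder:
12772 = 61·209 + 23, so a_0 = 61
209 = 9·23 + 2, so a_1 = 9
23 = 11·2 + 1, so a_2 = 11
2 = 2·1 + 0, so a_3 = 2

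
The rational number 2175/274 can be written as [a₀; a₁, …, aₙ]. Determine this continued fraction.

Run the Euclidean algorithm, recording each quotient:
2175 ÷ 274 → quotient 7, remainder 257
274 ÷ 257 → quotient 1, remainder 17
257 ÷ 17 → quotient 15, remainder 2
17 ÷ 2 → quotient 8, remainder 1
2 ÷ 1 → quotient 2, remainder 0

[7; 1, 15, 8, 2]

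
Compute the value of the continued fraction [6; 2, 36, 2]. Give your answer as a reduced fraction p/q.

Work from the innermost term outward:
Start with 2.
36 + 1/(2/1) = 36 + 1/2 = 73/2
2 + 1/(73/2) = 2 + 2/73 = 148/73
6 + 1/(148/73) = 6 + 73/148 = 961/148

961/148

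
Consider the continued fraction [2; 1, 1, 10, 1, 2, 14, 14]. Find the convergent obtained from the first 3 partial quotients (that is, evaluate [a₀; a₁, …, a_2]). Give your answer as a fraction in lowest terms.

Compute successive convergents:
a_0 = 2: 2/1
a_1 = 1: 3/1
a_2 = 1: 5/2

5/2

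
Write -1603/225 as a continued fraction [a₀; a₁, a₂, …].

-1603 ÷ 225 → quotient -8, remainder 197
225 ÷ 197 → quotient 1, remainder 28
197 ÷ 28 → quotient 7, remainder 1
28 ÷ 1 → quotient 28, remainder 0

[-8; 1, 7, 28]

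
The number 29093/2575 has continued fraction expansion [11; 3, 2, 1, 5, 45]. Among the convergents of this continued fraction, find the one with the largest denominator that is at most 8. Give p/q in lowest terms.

List convergents until the denominator exceeds the bound:
a_0 = 11: 11/1  (≤ bound)
a_1 = 3: 34/3  (≤ bound)
a_2 = 2: 79/7  (≤ bound)
a_3 = 1: 113/10  (> 8, stop)

79/7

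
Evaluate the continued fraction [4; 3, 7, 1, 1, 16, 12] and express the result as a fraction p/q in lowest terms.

40475/9371

Compute successive convergents:
a_0 = 4: 4/1
a_1 = 3: 13/3
a_2 = 7: 95/22
a_3 = 1: 108/25
a_4 = 1: 203/47
a_5 = 16: 3356/777
a_6 = 12: 40475/9371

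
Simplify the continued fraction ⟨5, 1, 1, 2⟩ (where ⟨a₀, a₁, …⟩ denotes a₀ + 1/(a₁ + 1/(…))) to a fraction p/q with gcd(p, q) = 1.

Start with 2.
1 + 1/(2/1) = 1 + 1/2 = 3/2
1 + 1/(3/2) = 1 + 2/3 = 5/3
5 + 1/(5/3) = 5 + 3/5 = 28/5

28/5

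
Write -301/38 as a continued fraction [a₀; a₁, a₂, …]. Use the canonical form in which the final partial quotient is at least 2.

[-8; 12, 1, 2]

Apply division with remainder until the remainder is 0:
-301 = -8·38 + 3, so a_0 = -8
38 = 12·3 + 2, so a_1 = 12
3 = 1·2 + 1, so a_2 = 1
2 = 2·1 + 0, so a_3 = 2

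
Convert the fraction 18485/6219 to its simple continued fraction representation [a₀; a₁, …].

Run the Euclidean algorithm, recording each quotient:
⌊18485/6219⌋ = 2, remainder 6047
⌊6219/6047⌋ = 1, remainder 172
⌊6047/172⌋ = 35, remainder 27
⌊172/27⌋ = 6, remainder 10
⌊27/10⌋ = 2, remainder 7
⌊10/7⌋ = 1, remainder 3
⌊7/3⌋ = 2, remainder 1
⌊3/1⌋ = 3, remainder 0

[2; 1, 35, 6, 2, 1, 2, 3]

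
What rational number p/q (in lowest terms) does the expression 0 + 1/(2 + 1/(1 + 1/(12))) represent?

13/38

Start with 12.
1 + 1/(12/1) = 1 + 1/12 = 13/12
2 + 1/(13/12) = 2 + 12/13 = 38/13
0 + 1/(38/13) = 0 + 13/38 = 13/38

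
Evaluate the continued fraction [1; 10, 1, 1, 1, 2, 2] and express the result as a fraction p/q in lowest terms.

Collapse the nested fraction from the inside out:
Start with 2.
2 + 1/(2/1) = 2 + 1/2 = 5/2
1 + 1/(5/2) = 1 + 2/5 = 7/5
1 + 1/(7/5) = 1 + 5/7 = 12/7
1 + 1/(12/7) = 1 + 7/12 = 19/12
10 + 1/(19/12) = 10 + 12/19 = 202/19
1 + 1/(202/19) = 1 + 19/202 = 221/202

221/202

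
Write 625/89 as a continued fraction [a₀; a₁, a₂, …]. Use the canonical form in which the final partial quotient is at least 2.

625 ÷ 89 → quotient 7, remainder 2
89 ÷ 2 → quotient 44, remainder 1
2 ÷ 1 → quotient 2, remainder 0

[7; 44, 2]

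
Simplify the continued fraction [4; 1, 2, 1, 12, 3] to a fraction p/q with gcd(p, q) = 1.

a_0 = 4: 4/1
a_1 = 1: 5/1
a_2 = 2: 14/3
a_3 = 1: 19/4
a_4 = 12: 242/51
a_5 = 3: 745/157

745/157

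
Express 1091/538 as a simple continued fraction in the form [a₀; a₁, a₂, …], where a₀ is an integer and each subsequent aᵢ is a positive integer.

1091 = 2·538 + 15, so a_0 = 2
538 = 35·15 + 13, so a_1 = 35
15 = 1·13 + 2, so a_2 = 1
13 = 6·2 + 1, so a_3 = 6
2 = 2·1 + 0, so a_4 = 2

[2; 35, 1, 6, 2]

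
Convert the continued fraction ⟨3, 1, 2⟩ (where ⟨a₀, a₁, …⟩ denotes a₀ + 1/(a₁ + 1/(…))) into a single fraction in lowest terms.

Use the convergent recurrence hₖ = aₖ·hₖ₋₁ + hₖ₋₂ (and likewise for the denominators kₖ):
a_0 = 3: 3/1
a_1 = 1: 4/1
a_2 = 2: 11/3

11/3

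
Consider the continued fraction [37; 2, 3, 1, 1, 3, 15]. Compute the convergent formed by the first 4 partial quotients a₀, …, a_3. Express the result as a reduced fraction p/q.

Use the convergent recurrence hₖ = aₖ·hₖ₋₁ + hₖ₋₂ (and likewise for the denominators kₖ):
a_0 = 37: 37/1
a_1 = 2: 75/2
a_2 = 3: 262/7
a_3 = 1: 337/9

337/9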